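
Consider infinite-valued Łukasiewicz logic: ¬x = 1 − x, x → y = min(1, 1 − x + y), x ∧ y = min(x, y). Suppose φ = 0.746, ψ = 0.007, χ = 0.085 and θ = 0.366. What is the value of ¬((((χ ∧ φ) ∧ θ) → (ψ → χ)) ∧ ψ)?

χ ∧ φ = min(0.085, 0.746) = 0.085
(χ ∧ φ) ∧ θ = min(0.085, 0.366) = 0.085
ψ → χ = min(1, 1 − 0.007 + 0.085) = min(1, 1.078) = 1.000
((χ ∧ φ) ∧ θ) → (ψ → χ) = min(1, 1 − 0.085 + 1.000) = min(1, 1.915) = 1.000
(((χ ∧ φ) ∧ θ) → (ψ → χ)) ∧ ψ = min(1.000, 0.007) = 0.007
¬((((χ ∧ φ) ∧ θ) → (ψ → χ)) ∧ ψ) = 1 − 0.007 = 0.993

0.993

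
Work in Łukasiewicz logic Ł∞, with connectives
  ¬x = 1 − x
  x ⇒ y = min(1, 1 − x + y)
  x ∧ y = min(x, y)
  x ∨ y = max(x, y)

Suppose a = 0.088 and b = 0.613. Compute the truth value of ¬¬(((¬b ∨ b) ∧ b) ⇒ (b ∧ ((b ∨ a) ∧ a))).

0.475

¬b = 1 − 0.613 = 0.387
¬b ∨ b = max(0.387, 0.613) = 0.613
(¬b ∨ b) ∧ b = min(0.613, 0.613) = 0.613
b ∨ a = max(0.613, 0.088) = 0.613
(b ∨ a) ∧ a = min(0.613, 0.088) = 0.088
b ∧ ((b ∨ a) ∧ a) = min(0.613, 0.088) = 0.088
((¬b ∨ b) ∧ b) ⇒ (b ∧ ((b ∨ a) ∧ a)) = min(1, 1 − 0.613 + 0.088) = min(1, 0.475) = 0.475
¬(((¬b ∨ b) ∧ b) ⇒ (b ∧ ((b ∨ a) ∧ a))) = 1 − 0.475 = 0.525
¬¬(((¬b ∨ b) ∧ b) ⇒ (b ∧ ((b ∨ a) ∧ a))) = 1 − 0.525 = 0.475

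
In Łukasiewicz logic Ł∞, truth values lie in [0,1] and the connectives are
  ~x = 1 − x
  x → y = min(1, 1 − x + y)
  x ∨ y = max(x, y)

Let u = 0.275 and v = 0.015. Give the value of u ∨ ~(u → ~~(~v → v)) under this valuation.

~v = 1 − 0.015 = 0.985
~v → v = min(1, 1 − 0.985 + 0.015) = min(1, 0.030) = 0.030
~(~v → v) = 1 − 0.030 = 0.970
~~(~v → v) = 1 − 0.970 = 0.030
u → ~~(~v → v) = min(1, 1 − 0.275 + 0.030) = min(1, 0.755) = 0.755
~(u → ~~(~v → v)) = 1 − 0.755 = 0.245
u ∨ ~(u → ~~(~v → v)) = max(0.275, 0.245) = 0.275

0.275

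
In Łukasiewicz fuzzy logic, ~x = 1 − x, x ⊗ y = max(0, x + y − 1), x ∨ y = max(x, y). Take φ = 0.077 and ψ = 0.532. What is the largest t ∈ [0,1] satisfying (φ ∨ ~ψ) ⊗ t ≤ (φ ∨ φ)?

0.609

~ψ = 1 − 0.532 = 0.468
φ ∨ ~ψ = max(0.077, 0.468) = 0.468
So the left factor is φ ∨ ~ψ = 0.468.
φ ∨ φ = max(0.077, 0.077) = 0.077
So the right-hand bound is φ ∨ φ = 0.077.
The residuum of the Łukasiewicz t-norm gives the supremum: min(1, 1 − 0.468 + 0.077).
1 − 0.468 + 0.077 = 0.609, so t = min(1, 0.609) = 0.609.
Check: 0.468 ⊗ 0.609 = max(0, 0.077) = 0.077 ≤ 0.077.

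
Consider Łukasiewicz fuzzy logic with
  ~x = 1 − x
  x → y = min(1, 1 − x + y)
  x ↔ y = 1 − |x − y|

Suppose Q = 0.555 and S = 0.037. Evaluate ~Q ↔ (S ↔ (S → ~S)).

0.592

~Q = 1 − 0.555 = 0.445
~S = 1 − 0.037 = 0.963
S → ~S = min(1, 1 − 0.037 + 0.963) = min(1, 1.926) = 1.000
S ↔ (S → ~S) = 1 − |0.037 − 1.000| = 1 − 0.963 = 0.037
~Q ↔ (S ↔ (S → ~S)) = 1 − |0.445 − 0.037| = 1 − 0.408 = 0.592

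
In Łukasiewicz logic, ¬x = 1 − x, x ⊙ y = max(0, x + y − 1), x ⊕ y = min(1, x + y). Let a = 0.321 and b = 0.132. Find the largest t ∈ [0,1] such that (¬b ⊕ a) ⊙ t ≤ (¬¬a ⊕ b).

0.453

¬b = 1 − 0.132 = 0.868
¬b ⊕ a = min(1, 0.868 + 0.321) = min(1, 1.189) = 1.000
So the left factor is ¬b ⊕ a = 1.000.
¬a = 1 − 0.321 = 0.679
¬¬a = 1 − 0.679 = 0.321
¬¬a ⊕ b = min(1, 0.321 + 0.132) = min(1, 0.453) = 0.453
So the right-hand bound is ¬¬a ⊕ b = 0.453.
The residuum of the Łukasiewicz t-norm gives the supremum: min(1, 1 − 1.000 + 0.453).
1 − 1.000 + 0.453 = 0.453, so t = min(1, 0.453) = 0.453.
Check: 1.000 ⊙ 0.453 = max(0, 0.453) = 0.453 ≤ 0.453.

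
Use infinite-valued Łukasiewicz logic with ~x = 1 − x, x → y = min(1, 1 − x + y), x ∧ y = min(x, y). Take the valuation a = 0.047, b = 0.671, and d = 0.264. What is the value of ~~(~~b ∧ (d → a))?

0.671

~b = 1 − 0.671 = 0.329
~~b = 1 − 0.329 = 0.671
d → a = min(1, 1 − 0.264 + 0.047) = min(1, 0.783) = 0.783
~~b ∧ (d → a) = min(0.671, 0.783) = 0.671
~(~~b ∧ (d → a)) = 1 − 0.671 = 0.329
~~(~~b ∧ (d → a)) = 1 − 0.329 = 0.671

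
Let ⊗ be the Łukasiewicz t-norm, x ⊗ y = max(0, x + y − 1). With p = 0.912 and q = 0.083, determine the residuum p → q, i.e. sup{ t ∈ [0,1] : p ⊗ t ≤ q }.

The residuum of the Łukasiewicz t-norm gives the supremum: min(1, 1 − 0.912 + 0.083).
1 − 0.912 + 0.083 = 0.171, so t = min(1, 0.171) = 0.171.
Check: 0.912 ⊗ 0.171 = max(0, 0.083) = 0.083 ≤ 0.083.

0.171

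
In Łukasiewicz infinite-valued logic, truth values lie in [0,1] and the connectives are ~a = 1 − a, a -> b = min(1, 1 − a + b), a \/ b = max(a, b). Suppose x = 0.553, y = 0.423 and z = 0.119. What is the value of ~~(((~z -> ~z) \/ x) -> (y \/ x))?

~z = 1 − 0.119 = 0.881
~z -> ~z = min(1, 1 − 0.881 + 0.881) = min(1, 1.000) = 1.000
(~z -> ~z) \/ x = max(1.000, 0.553) = 1.000
y \/ x = max(0.423, 0.553) = 0.553
((~z -> ~z) \/ x) -> (y \/ x) = min(1, 1 − 1.000 + 0.553) = min(1, 0.553) = 0.553
~(((~z -> ~z) \/ x) -> (y \/ x)) = 1 − 0.553 = 0.447
~~(((~z -> ~z) \/ x) -> (y \/ x)) = 1 − 0.447 = 0.553

0.553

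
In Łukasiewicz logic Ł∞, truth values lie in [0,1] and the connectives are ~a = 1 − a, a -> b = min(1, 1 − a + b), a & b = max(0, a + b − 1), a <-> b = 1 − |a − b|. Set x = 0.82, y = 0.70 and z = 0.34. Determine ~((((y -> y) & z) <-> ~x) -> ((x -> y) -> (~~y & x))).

0.20

y -> y = min(1, 1 − 0.70 + 0.70) = min(1, 1.00) = 1.00
(y -> y) & z = max(0, 1.00 + 0.34 − 1) = max(0, 0.34) = 0.34
~x = 1 − 0.82 = 0.18
((y -> y) & z) <-> ~x = 1 − |0.34 − 0.18| = 1 − 0.16 = 0.84
x -> y = min(1, 1 − 0.82 + 0.70) = min(1, 0.88) = 0.88
~y = 1 − 0.70 = 0.30
~~y = 1 − 0.30 = 0.70
~~y & x = max(0, 0.70 + 0.82 − 1) = max(0, 0.52) = 0.52
(x -> y) -> (~~y & x) = min(1, 1 − 0.88 + 0.52) = min(1, 0.64) = 0.64
(((y -> y) & z) <-> ~x) -> ((x -> y) -> (~~y & x)) = min(1, 1 − 0.84 + 0.64) = min(1, 0.80) = 0.80
~((((y -> y) & z) <-> ~x) -> ((x -> y) -> (~~y & x))) = 1 − 0.80 = 0.20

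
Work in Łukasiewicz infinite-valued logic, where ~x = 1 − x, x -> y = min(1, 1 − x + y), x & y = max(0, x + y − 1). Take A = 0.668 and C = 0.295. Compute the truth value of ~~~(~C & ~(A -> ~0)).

~C = 1 − 0.295 = 0.705
~0 = 1 − 0.000 = 1.000
A -> ~0 = min(1, 1 − 0.668 + 1.000) = min(1, 1.332) = 1.000
~(A -> ~0) = 1 − 1.000 = 0.000
~C & ~(A -> ~0) = max(0, 0.705 + 0.000 − 1) = max(0, -0.295) = 0.000
~(~C & ~(A -> ~0)) = 1 − 0.000 = 1.000
~~(~C & ~(A -> ~0)) = 1 − 1.000 = 0.000
~~~(~C & ~(A -> ~0)) = 1 − 0.000 = 1.000

1.000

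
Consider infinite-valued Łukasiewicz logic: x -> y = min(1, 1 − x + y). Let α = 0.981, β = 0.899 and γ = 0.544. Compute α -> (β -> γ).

0.664

β -> γ = min(1, 1 − 0.899 + 0.544) = min(1, 0.645) = 0.645
α -> (β -> γ) = min(1, 1 − 0.981 + 0.645) = min(1, 0.664) = 0.664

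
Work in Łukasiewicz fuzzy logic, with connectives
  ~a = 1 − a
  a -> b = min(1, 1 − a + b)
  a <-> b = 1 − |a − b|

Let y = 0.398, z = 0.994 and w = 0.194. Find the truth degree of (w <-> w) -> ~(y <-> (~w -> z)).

0.602

w <-> w = 1 − |0.194 − 0.194| = 1 − 0.000 = 1.000
~w = 1 − 0.194 = 0.806
~w -> z = min(1, 1 − 0.806 + 0.994) = min(1, 1.188) = 1.000
y <-> (~w -> z) = 1 − |0.398 − 1.000| = 1 − 0.602 = 0.398
~(y <-> (~w -> z)) = 1 − 0.398 = 0.602
(w <-> w) -> ~(y <-> (~w -> z)) = min(1, 1 − 1.000 + 0.602) = min(1, 0.602) = 0.602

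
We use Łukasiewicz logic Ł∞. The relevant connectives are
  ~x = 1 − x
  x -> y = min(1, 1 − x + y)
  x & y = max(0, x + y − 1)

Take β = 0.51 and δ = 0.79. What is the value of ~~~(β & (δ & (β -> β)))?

β -> β = min(1, 1 − 0.51 + 0.51) = min(1, 1.00) = 1.00
δ & (β -> β) = max(0, 0.79 + 1.00 − 1) = max(0, 0.79) = 0.79
β & (δ & (β -> β)) = max(0, 0.51 + 0.79 − 1) = max(0, 0.30) = 0.30
~(β & (δ & (β -> β))) = 1 − 0.30 = 0.70
~~(β & (δ & (β -> β))) = 1 − 0.70 = 0.30
~~~(β & (δ & (β -> β))) = 1 − 0.30 = 0.70

0.70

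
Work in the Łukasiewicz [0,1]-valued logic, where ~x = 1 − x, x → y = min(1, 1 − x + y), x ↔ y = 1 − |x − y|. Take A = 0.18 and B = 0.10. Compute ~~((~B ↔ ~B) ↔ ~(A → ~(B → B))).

0.18

~B = 1 − 0.10 = 0.90
~B ↔ ~B = 1 − |0.90 − 0.90| = 1 − 0.00 = 1.00
B → B = min(1, 1 − 0.10 + 0.10) = min(1, 1.00) = 1.00
~(B → B) = 1 − 1.00 = 0.00
A → ~(B → B) = min(1, 1 − 0.18 + 0.00) = min(1, 0.82) = 0.82
~(A → ~(B → B)) = 1 − 0.82 = 0.18
(~B ↔ ~B) ↔ ~(A → ~(B → B)) = 1 − |1.00 − 0.18| = 1 − 0.82 = 0.18
~((~B ↔ ~B) ↔ ~(A → ~(B → B))) = 1 − 0.18 = 0.82
~~((~B ↔ ~B) ↔ ~(A → ~(B → B))) = 1 − 0.82 = 0.18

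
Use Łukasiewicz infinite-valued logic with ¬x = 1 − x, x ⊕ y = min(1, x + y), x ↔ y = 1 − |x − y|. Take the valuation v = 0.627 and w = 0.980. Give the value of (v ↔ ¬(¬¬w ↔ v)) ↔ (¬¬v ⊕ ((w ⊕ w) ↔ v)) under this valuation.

0.726

¬w = 1 − 0.980 = 0.020
¬¬w = 1 − 0.020 = 0.980
¬¬w ↔ v = 1 − |0.980 − 0.627| = 1 − 0.353 = 0.647
¬(¬¬w ↔ v) = 1 − 0.647 = 0.353
v ↔ ¬(¬¬w ↔ v) = 1 − |0.627 − 0.353| = 1 − 0.274 = 0.726
¬v = 1 − 0.627 = 0.373
¬¬v = 1 − 0.373 = 0.627
w ⊕ w = min(1, 0.980 + 0.980) = min(1, 1.960) = 1.000
(w ⊕ w) ↔ v = 1 − |1.000 − 0.627| = 1 − 0.373 = 0.627
¬¬v ⊕ ((w ⊕ w) ↔ v) = min(1, 0.627 + 0.627) = min(1, 1.254) = 1.000
(v ↔ ¬(¬¬w ↔ v)) ↔ (¬¬v ⊕ ((w ⊕ w) ↔ v)) = 1 − |0.726 − 1.000| = 1 − 0.274 = 0.726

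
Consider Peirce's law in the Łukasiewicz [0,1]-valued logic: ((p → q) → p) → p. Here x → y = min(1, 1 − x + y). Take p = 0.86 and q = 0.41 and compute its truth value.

p → q = min(1, 1 − 0.86 + 0.41) = min(1, 0.55) = 0.55
(p → q) → p = min(1, 1 − 0.55 + 0.86) = min(1, 1.31) = 1.00
((p → q) → p) → p = min(1, 1 − 1.00 + 0.86) = min(1, 0.86) = 0.86
(The value 0.86 < 1 shows this instance is not satisfied; not a Ł∞-tautology in general.)

0.86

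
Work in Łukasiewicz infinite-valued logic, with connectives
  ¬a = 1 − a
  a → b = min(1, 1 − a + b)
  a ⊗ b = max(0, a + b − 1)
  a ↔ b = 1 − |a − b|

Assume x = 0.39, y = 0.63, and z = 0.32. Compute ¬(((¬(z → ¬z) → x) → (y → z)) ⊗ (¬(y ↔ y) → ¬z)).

0.31

¬z = 1 − 0.32 = 0.68
z → ¬z = min(1, 1 − 0.32 + 0.68) = min(1, 1.36) = 1.00
¬(z → ¬z) = 1 − 1.00 = 0.00
¬(z → ¬z) → x = min(1, 1 − 0.00 + 0.39) = min(1, 1.39) = 1.00
y → z = min(1, 1 − 0.63 + 0.32) = min(1, 0.69) = 0.69
(¬(z → ¬z) → x) → (y → z) = min(1, 1 − 1.00 + 0.69) = min(1, 0.69) = 0.69
y ↔ y = 1 − |0.63 − 0.63| = 1 − 0.00 = 1.00
¬(y ↔ y) = 1 − 1.00 = 0.00
¬(y ↔ y) → ¬z = min(1, 1 − 0.00 + 0.68) = min(1, 1.68) = 1.00
((¬(z → ¬z) → x) → (y → z)) ⊗ (¬(y ↔ y) → ¬z) = max(0, 0.69 + 1.00 − 1) = max(0, 0.69) = 0.69
¬(((¬(z → ¬z) → x) → (y → z)) ⊗ (¬(y ↔ y) → ¬z)) = 1 − 0.69 = 0.31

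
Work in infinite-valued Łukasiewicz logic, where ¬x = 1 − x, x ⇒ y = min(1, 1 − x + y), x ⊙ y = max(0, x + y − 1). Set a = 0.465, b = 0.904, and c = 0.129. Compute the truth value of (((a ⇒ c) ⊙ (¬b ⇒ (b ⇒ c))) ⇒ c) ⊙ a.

0.000

a ⇒ c = min(1, 1 − 0.465 + 0.129) = min(1, 0.664) = 0.664
¬b = 1 − 0.904 = 0.096
b ⇒ c = min(1, 1 − 0.904 + 0.129) = min(1, 0.225) = 0.225
¬b ⇒ (b ⇒ c) = min(1, 1 − 0.096 + 0.225) = min(1, 1.129) = 1.000
(a ⇒ c) ⊙ (¬b ⇒ (b ⇒ c)) = max(0, 0.664 + 1.000 − 1) = max(0, 0.664) = 0.664
((a ⇒ c) ⊙ (¬b ⇒ (b ⇒ c))) ⇒ c = min(1, 1 − 0.664 + 0.129) = min(1, 0.465) = 0.465
(((a ⇒ c) ⊙ (¬b ⇒ (b ⇒ c))) ⇒ c) ⊙ a = max(0, 0.465 + 0.465 − 1) = max(0, -0.070) = 0.000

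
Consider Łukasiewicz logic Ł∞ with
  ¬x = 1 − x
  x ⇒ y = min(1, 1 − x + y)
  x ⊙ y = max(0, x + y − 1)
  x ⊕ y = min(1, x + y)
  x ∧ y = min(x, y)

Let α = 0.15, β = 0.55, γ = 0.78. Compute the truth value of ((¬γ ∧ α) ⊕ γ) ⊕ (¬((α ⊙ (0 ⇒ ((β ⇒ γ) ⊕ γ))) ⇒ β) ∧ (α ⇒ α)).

¬γ = 1 − 0.78 = 0.22
¬γ ∧ α = min(0.22, 0.15) = 0.15
(¬γ ∧ α) ⊕ γ = min(1, 0.15 + 0.78) = min(1, 0.93) = 0.93
β ⇒ γ = min(1, 1 − 0.55 + 0.78) = min(1, 1.23) = 1.00
(β ⇒ γ) ⊕ γ = min(1, 1.00 + 0.78) = min(1, 1.78) = 1.00
0 ⇒ ((β ⇒ γ) ⊕ γ) = min(1, 1 − 0.00 + 1.00) = min(1, 2.00) = 1.00
α ⊙ (0 ⇒ ((β ⇒ γ) ⊕ γ)) = max(0, 0.15 + 1.00 − 1) = max(0, 0.15) = 0.15
(α ⊙ (0 ⇒ ((β ⇒ γ) ⊕ γ))) ⇒ β = min(1, 1 − 0.15 + 0.55) = min(1, 1.40) = 1.00
¬((α ⊙ (0 ⇒ ((β ⇒ γ) ⊕ γ))) ⇒ β) = 1 − 1.00 = 0.00
α ⇒ α = min(1, 1 − 0.15 + 0.15) = min(1, 1.00) = 1.00
¬((α ⊙ (0 ⇒ ((β ⇒ γ) ⊕ γ))) ⇒ β) ∧ (α ⇒ α) = min(0.00, 1.00) = 0.00
((¬γ ∧ α) ⊕ γ) ⊕ (¬((α ⊙ (0 ⇒ ((β ⇒ γ) ⊕ γ))) ⇒ β) ∧ (α ⇒ α)) = min(1, 0.93 + 0.00) = min(1, 0.93) = 0.93

0.93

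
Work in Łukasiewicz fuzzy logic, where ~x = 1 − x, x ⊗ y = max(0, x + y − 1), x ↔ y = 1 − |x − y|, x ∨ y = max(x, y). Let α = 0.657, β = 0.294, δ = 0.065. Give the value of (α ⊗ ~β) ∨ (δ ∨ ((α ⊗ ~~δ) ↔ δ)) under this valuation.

0.935

~β = 1 − 0.294 = 0.706
α ⊗ ~β = max(0, 0.657 + 0.706 − 1) = max(0, 0.363) = 0.363
~δ = 1 − 0.065 = 0.935
~~δ = 1 − 0.935 = 0.065
α ⊗ ~~δ = max(0, 0.657 + 0.065 − 1) = max(0, -0.278) = 0.000
(α ⊗ ~~δ) ↔ δ = 1 − |0.000 − 0.065| = 1 − 0.065 = 0.935
δ ∨ ((α ⊗ ~~δ) ↔ δ) = max(0.065, 0.935) = 0.935
(α ⊗ ~β) ∨ (δ ∨ ((α ⊗ ~~δ) ↔ δ)) = max(0.363, 0.935) = 0.935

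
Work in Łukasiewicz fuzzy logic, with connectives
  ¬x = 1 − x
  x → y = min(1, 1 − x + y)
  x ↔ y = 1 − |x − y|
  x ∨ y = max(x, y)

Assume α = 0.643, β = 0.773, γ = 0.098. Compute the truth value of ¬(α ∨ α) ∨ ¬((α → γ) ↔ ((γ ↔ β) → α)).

α ∨ α = max(0.643, 0.643) = 0.643
¬(α ∨ α) = 1 − 0.643 = 0.357
α → γ = min(1, 1 − 0.643 + 0.098) = min(1, 0.455) = 0.455
γ ↔ β = 1 − |0.098 − 0.773| = 1 − 0.675 = 0.325
(γ ↔ β) → α = min(1, 1 − 0.325 + 0.643) = min(1, 1.318) = 1.000
(α → γ) ↔ ((γ ↔ β) → α) = 1 − |0.455 − 1.000| = 1 − 0.545 = 0.455
¬((α → γ) ↔ ((γ ↔ β) → α)) = 1 − 0.455 = 0.545
¬(α ∨ α) ∨ ¬((α → γ) ↔ ((γ ↔ β) → α)) = max(0.357, 0.545) = 0.545

0.545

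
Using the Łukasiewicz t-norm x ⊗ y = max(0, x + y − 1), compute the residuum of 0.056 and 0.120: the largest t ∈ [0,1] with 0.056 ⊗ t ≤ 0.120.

1.000

The residuum of the Łukasiewicz t-norm gives the supremum: min(1, 1 − 0.056 + 0.120).
1 − 0.056 + 0.120 = 1.064, so t = min(1, 1.064) = 1.000.
Check: 0.056 ⊗ 1.000 = max(0, 0.056) = 0.056 ≤ 0.120.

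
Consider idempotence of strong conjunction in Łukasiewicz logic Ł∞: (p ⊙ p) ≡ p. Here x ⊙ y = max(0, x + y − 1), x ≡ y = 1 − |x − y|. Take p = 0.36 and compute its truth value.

p ⊙ p = max(0, 0.36 + 0.36 − 1) = max(0, -0.28) = 0.00
(p ⊙ p) ≡ p = 1 − |0.00 − 0.36| = 1 − 0.36 = 0.64
(The value 0.64 < 1 shows this instance is not satisfied; fails in Ł∞ since a ⊗ a = max(0, 2a−1) ≠ a in general.)

0.64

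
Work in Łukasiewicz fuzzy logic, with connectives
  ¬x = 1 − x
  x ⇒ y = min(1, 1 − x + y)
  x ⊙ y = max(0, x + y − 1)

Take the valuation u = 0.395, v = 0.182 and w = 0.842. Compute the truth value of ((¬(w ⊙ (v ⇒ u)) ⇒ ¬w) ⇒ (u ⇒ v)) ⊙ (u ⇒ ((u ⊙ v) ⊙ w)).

0.392

v ⇒ u = min(1, 1 − 0.182 + 0.395) = min(1, 1.213) = 1.000
w ⊙ (v ⇒ u) = max(0, 0.842 + 1.000 − 1) = max(0, 0.842) = 0.842
¬(w ⊙ (v ⇒ u)) = 1 − 0.842 = 0.158
¬w = 1 − 0.842 = 0.158
¬(w ⊙ (v ⇒ u)) ⇒ ¬w = min(1, 1 − 0.158 + 0.158) = min(1, 1.000) = 1.000
u ⇒ v = min(1, 1 − 0.395 + 0.182) = min(1, 0.787) = 0.787
(¬(w ⊙ (v ⇒ u)) ⇒ ¬w) ⇒ (u ⇒ v) = min(1, 1 − 1.000 + 0.787) = min(1, 0.787) = 0.787
u ⊙ v = max(0, 0.395 + 0.182 − 1) = max(0, -0.423) = 0.000
(u ⊙ v) ⊙ w = max(0, 0.000 + 0.842 − 1) = max(0, -0.158) = 0.000
u ⇒ ((u ⊙ v) ⊙ w) = min(1, 1 − 0.395 + 0.000) = min(1, 0.605) = 0.605
((¬(w ⊙ (v ⇒ u)) ⇒ ¬w) ⇒ (u ⇒ v)) ⊙ (u ⇒ ((u ⊙ v) ⊙ w)) = max(0, 0.787 + 0.605 − 1) = max(0, 0.392) = 0.392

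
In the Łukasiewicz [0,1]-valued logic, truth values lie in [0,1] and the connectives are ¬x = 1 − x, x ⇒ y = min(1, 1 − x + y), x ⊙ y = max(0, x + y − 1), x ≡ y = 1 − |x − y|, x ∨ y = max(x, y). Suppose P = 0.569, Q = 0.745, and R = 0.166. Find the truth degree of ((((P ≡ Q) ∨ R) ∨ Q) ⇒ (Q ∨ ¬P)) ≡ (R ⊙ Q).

0.079

P ≡ Q = 1 − |0.569 − 0.745| = 1 − 0.176 = 0.824
(P ≡ Q) ∨ R = max(0.824, 0.166) = 0.824
((P ≡ Q) ∨ R) ∨ Q = max(0.824, 0.745) = 0.824
¬P = 1 − 0.569 = 0.431
Q ∨ ¬P = max(0.745, 0.431) = 0.745
(((P ≡ Q) ∨ R) ∨ Q) ⇒ (Q ∨ ¬P) = min(1, 1 − 0.824 + 0.745) = min(1, 0.921) = 0.921
R ⊙ Q = max(0, 0.166 + 0.745 − 1) = max(0, -0.089) = 0.000
((((P ≡ Q) ∨ R) ∨ Q) ⇒ (Q ∨ ¬P)) ≡ (R ⊙ Q) = 1 − |0.921 − 0.000| = 1 − 0.921 = 0.079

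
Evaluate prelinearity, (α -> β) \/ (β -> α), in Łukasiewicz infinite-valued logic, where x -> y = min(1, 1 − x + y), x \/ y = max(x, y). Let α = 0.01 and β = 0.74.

1.00

α -> β = min(1, 1 − 0.01 + 0.74) = min(1, 1.73) = 1.00
β -> α = min(1, 1 − 0.74 + 0.01) = min(1, 0.27) = 0.27
(α -> β) \/ (β -> α) = max(1.00, 0.27) = 1.00
(As expected: a Ł∞-tautology — holds in every MV-chain.)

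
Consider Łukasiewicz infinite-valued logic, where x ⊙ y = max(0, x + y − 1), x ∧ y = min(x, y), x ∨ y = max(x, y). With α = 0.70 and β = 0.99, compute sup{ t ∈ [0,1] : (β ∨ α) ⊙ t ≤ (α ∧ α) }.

β ∨ α = max(0.99, 0.70) = 0.99
So the left factor is β ∨ α = 0.99.
α ∧ α = min(0.70, 0.70) = 0.70
So the right-hand bound is α ∧ α = 0.70.
The residuum of the Łukasiewicz t-norm gives the supremum: min(1, 1 − 0.99 + 0.70).
1 − 0.99 + 0.70 = 0.71, so t = min(1, 0.71) = 0.71.
Check: 0.99 ⊙ 0.71 = max(0, 0.70) = 0.70 ≤ 0.70.

0.71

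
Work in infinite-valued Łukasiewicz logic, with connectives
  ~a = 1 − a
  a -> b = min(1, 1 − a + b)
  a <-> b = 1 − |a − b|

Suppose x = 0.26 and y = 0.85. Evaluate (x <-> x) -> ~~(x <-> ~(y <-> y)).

0.74

x <-> x = 1 − |0.26 − 0.26| = 1 − 0.00 = 1.00
y <-> y = 1 − |0.85 − 0.85| = 1 − 0.00 = 1.00
~(y <-> y) = 1 − 1.00 = 0.00
x <-> ~(y <-> y) = 1 − |0.26 − 0.00| = 1 − 0.26 = 0.74
~(x <-> ~(y <-> y)) = 1 − 0.74 = 0.26
~~(x <-> ~(y <-> y)) = 1 − 0.26 = 0.74
(x <-> x) -> ~~(x <-> ~(y <-> y)) = min(1, 1 − 1.00 + 0.74) = min(1, 0.74) = 0.74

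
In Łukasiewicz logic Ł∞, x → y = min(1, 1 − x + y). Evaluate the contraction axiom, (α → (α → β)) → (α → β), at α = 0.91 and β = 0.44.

0.91

α → β = min(1, 1 − 0.91 + 0.44) = min(1, 0.53) = 0.53
α → (α → β) = min(1, 1 − 0.91 + 0.53) = min(1, 0.62) = 0.62
(α → (α → β)) → (α → β) = min(1, 1 − 0.62 + 0.53) = min(1, 0.91) = 0.91
(The value 0.91 < 1 shows this instance is not satisfied; fails in Ł∞ (the t-norm is not idempotent).)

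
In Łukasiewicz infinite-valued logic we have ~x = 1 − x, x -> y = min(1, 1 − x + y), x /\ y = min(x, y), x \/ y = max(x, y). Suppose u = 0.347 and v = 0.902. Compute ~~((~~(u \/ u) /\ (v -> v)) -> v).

u \/ u = max(0.347, 0.347) = 0.347
~(u \/ u) = 1 − 0.347 = 0.653
~~(u \/ u) = 1 − 0.653 = 0.347
v -> v = min(1, 1 − 0.902 + 0.902) = min(1, 1.000) = 1.000
~~(u \/ u) /\ (v -> v) = min(0.347, 1.000) = 0.347
(~~(u \/ u) /\ (v -> v)) -> v = min(1, 1 − 0.347 + 0.902) = min(1, 1.555) = 1.000
~((~~(u \/ u) /\ (v -> v)) -> v) = 1 − 1.000 = 0.000
~~((~~(u \/ u) /\ (v -> v)) -> v) = 1 − 0.000 = 1.000

1.000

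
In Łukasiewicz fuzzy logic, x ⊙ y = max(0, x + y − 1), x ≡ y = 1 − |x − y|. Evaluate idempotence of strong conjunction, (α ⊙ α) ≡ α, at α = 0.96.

0.96

α ⊙ α = max(0, 0.96 + 0.96 − 1) = max(0, 0.92) = 0.92
(α ⊙ α) ≡ α = 1 − |0.92 − 0.96| = 1 − 0.04 = 0.96
(The value 0.96 < 1 shows this instance is not satisfied; fails in Ł∞ since a ⊗ a = max(0, 2a−1) ≠ a in general.)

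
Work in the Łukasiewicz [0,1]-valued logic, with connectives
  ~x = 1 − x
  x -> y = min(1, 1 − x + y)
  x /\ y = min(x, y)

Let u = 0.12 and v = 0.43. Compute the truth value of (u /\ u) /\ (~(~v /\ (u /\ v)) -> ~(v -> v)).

u /\ u = min(0.12, 0.12) = 0.12
~v = 1 − 0.43 = 0.57
u /\ v = min(0.12, 0.43) = 0.12
~v /\ (u /\ v) = min(0.57, 0.12) = 0.12
~(~v /\ (u /\ v)) = 1 − 0.12 = 0.88
v -> v = min(1, 1 − 0.43 + 0.43) = min(1, 1.00) = 1.00
~(v -> v) = 1 − 1.00 = 0.00
~(~v /\ (u /\ v)) -> ~(v -> v) = min(1, 1 − 0.88 + 0.00) = min(1, 0.12) = 0.12
(u /\ u) /\ (~(~v /\ (u /\ v)) -> ~(v -> v)) = min(0.12, 0.12) = 0.12

0.12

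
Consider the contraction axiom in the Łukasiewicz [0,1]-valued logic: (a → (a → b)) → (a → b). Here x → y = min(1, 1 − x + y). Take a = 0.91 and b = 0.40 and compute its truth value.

0.91

a → b = min(1, 1 − 0.91 + 0.40) = min(1, 0.49) = 0.49
a → (a → b) = min(1, 1 − 0.91 + 0.49) = min(1, 0.58) = 0.58
(a → (a → b)) → (a → b) = min(1, 1 − 0.58 + 0.49) = min(1, 0.91) = 0.91
(The value 0.91 < 1 shows this instance is not satisfied; fails in Ł∞ (the t-norm is not idempotent).)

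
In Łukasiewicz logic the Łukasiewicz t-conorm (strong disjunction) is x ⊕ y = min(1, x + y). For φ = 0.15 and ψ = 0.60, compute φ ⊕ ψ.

φ ⊕ ψ = min(1, 0.15 + 0.60) = min(1, 0.75) = 0.75
For comparison, the Gödel t-conorm max(x, y) would give 0.60.

0.75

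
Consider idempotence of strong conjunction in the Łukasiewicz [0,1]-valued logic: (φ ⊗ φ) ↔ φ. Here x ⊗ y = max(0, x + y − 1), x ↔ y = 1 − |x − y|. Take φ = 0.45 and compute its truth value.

0.55

φ ⊗ φ = max(0, 0.45 + 0.45 − 1) = max(0, -0.10) = 0.00
(φ ⊗ φ) ↔ φ = 1 − |0.00 − 0.45| = 1 − 0.45 = 0.55
(The value 0.55 < 1 shows this instance is not satisfied; fails in Ł∞ since a ⊗ a = max(0, 2a−1) ≠ a in general.)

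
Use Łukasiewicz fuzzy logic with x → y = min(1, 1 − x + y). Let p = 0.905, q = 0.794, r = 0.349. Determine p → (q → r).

0.650

q → r = min(1, 1 − 0.794 + 0.349) = min(1, 0.555) = 0.555
p → (q → r) = min(1, 1 − 0.905 + 0.555) = min(1, 0.650) = 0.650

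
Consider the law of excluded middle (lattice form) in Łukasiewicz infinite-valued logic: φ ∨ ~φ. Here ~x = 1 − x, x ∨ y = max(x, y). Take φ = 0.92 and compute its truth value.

~φ = 1 − 0.92 = 0.08
φ ∨ ~φ = max(0.92, 0.08) = 0.92
(The value 0.92 < 1 shows this instance is not satisfied; not a Ł∞-tautology — its value is max(a, 1−a).)

0.92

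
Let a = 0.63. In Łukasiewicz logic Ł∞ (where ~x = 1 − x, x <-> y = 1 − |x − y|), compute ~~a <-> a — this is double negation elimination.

~a = 1 − 0.63 = 0.37
~~a = 1 − 0.37 = 0.63
~~a <-> a = 1 − |0.63 − 0.63| = 1 − 0.00 = 1.00
(As expected: always 1 in Ł∞ since negation is involutive.)

1.00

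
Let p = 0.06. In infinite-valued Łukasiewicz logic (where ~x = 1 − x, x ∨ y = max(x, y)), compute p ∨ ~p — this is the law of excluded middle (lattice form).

0.94

~p = 1 − 0.06 = 0.94
p ∨ ~p = max(0.06, 0.94) = 0.94
(The value 0.94 < 1 shows this instance is not satisfied; not a Ł∞-tautology — its value is max(a, 1−a).)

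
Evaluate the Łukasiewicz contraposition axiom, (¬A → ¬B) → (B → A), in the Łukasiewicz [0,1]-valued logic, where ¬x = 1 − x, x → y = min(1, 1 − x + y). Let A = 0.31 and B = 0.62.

1.00

¬A = 1 − 0.31 = 0.69
¬B = 1 − 0.62 = 0.38
¬A → ¬B = min(1, 1 − 0.69 + 0.38) = min(1, 0.69) = 0.69
B → A = min(1, 1 − 0.62 + 0.31) = min(1, 0.69) = 0.69
(¬A → ¬B) → (B → A) = min(1, 1 − 0.69 + 0.69) = min(1, 1.00) = 1.00
(As expected: an axiom of Ł∞, always 1.)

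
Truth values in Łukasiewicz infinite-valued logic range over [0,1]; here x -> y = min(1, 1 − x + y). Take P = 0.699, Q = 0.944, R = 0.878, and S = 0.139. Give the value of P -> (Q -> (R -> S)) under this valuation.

R -> S = min(1, 1 − 0.878 + 0.139) = min(1, 0.261) = 0.261
Q -> (R -> S) = min(1, 1 − 0.944 + 0.261) = min(1, 0.317) = 0.317
P -> (Q -> (R -> S)) = min(1, 1 − 0.699 + 0.317) = min(1, 0.618) = 0.618

0.618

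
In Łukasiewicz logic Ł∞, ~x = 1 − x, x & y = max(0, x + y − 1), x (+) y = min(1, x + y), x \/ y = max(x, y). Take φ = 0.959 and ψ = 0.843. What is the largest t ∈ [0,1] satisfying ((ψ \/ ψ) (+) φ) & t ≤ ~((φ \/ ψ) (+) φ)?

ψ \/ ψ = max(0.843, 0.843) = 0.843
(ψ \/ ψ) (+) φ = min(1, 0.843 + 0.959) = min(1, 1.802) = 1.000
So the left factor is (ψ \/ ψ) (+) φ = 1.000.
φ \/ ψ = max(0.959, 0.843) = 0.959
(φ \/ ψ) (+) φ = min(1, 0.959 + 0.959) = min(1, 1.918) = 1.000
~((φ \/ ψ) (+) φ) = 1 − 1.000 = 0.000
So the right-hand bound is ~((φ \/ ψ) (+) φ) = 0.000.
The residuum of the Łukasiewicz t-norm gives the supremum: min(1, 1 − 1.000 + 0.000).
1 − 1.000 + 0.000 = 0.000, so t = min(1, 0.000) = 0.000.
Check: 1.000 & 0.000 = max(0, 0.000) = 0.000 ≤ 0.000.

0.000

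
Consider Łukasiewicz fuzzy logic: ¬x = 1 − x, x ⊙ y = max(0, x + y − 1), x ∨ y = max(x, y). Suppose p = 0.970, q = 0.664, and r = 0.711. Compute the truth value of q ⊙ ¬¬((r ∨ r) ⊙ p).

0.345

r ∨ r = max(0.711, 0.711) = 0.711
(r ∨ r) ⊙ p = max(0, 0.711 + 0.970 − 1) = max(0, 0.681) = 0.681
¬((r ∨ r) ⊙ p) = 1 − 0.681 = 0.319
¬¬((r ∨ r) ⊙ p) = 1 − 0.319 = 0.681
q ⊙ ¬¬((r ∨ r) ⊙ p) = max(0, 0.664 + 0.681 − 1) = max(0, 0.345) = 0.345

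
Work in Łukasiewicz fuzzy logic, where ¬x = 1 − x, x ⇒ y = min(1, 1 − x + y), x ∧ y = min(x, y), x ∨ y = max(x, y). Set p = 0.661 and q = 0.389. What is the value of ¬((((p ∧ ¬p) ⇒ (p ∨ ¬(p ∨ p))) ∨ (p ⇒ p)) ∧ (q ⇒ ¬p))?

¬p = 1 − 0.661 = 0.339
p ∧ ¬p = min(0.661, 0.339) = 0.339
p ∨ p = max(0.661, 0.661) = 0.661
¬(p ∨ p) = 1 − 0.661 = 0.339
p ∨ ¬(p ∨ p) = max(0.661, 0.339) = 0.661
(p ∧ ¬p) ⇒ (p ∨ ¬(p ∨ p)) = min(1, 1 − 0.339 + 0.661) = min(1, 1.322) = 1.000
p ⇒ p = min(1, 1 − 0.661 + 0.661) = min(1, 1.000) = 1.000
((p ∧ ¬p) ⇒ (p ∨ ¬(p ∨ p))) ∨ (p ⇒ p) = max(1.000, 1.000) = 1.000
q ⇒ ¬p = min(1, 1 − 0.389 + 0.339) = min(1, 0.950) = 0.950
(((p ∧ ¬p) ⇒ (p ∨ ¬(p ∨ p))) ∨ (p ⇒ p)) ∧ (q ⇒ ¬p) = min(1.000, 0.950) = 0.950
¬((((p ∧ ¬p) ⇒ (p ∨ ¬(p ∨ p))) ∨ (p ⇒ p)) ∧ (q ⇒ ¬p)) = 1 − 0.950 = 0.050

0.050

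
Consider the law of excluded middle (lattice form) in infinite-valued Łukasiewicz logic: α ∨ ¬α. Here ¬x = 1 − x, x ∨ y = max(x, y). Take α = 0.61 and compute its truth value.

¬α = 1 − 0.61 = 0.39
α ∨ ¬α = max(0.61, 0.39) = 0.61
(The value 0.61 < 1 shows this instance is not satisfied; not a Ł∞-tautology — its value is max(a, 1−a).)

0.61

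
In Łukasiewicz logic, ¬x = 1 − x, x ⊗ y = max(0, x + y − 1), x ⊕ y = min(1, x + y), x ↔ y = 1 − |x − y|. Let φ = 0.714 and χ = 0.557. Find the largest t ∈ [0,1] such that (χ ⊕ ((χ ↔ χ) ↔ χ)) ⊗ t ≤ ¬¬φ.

0.714

χ ↔ χ = 1 − |0.557 − 0.557| = 1 − 0.000 = 1.000
(χ ↔ χ) ↔ χ = 1 − |1.000 − 0.557| = 1 − 0.443 = 0.557
χ ⊕ ((χ ↔ χ) ↔ χ) = min(1, 0.557 + 0.557) = min(1, 1.114) = 1.000
So the left factor is χ ⊕ ((χ ↔ χ) ↔ χ) = 1.000.
¬φ = 1 − 0.714 = 0.286
¬¬φ = 1 − 0.286 = 0.714
So the right-hand bound is ¬¬φ = 0.714.
The residuum of the Łukasiewicz t-norm gives the supremum: min(1, 1 − 1.000 + 0.714).
1 − 1.000 + 0.714 = 0.714, so t = min(1, 0.714) = 0.714.
Check: 1.000 ⊗ 0.714 = max(0, 0.714) = 0.714 ≤ 0.714.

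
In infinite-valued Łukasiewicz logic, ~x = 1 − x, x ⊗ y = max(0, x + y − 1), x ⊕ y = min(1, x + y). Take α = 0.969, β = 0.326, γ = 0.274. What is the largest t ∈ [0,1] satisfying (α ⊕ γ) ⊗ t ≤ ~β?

α ⊕ γ = min(1, 0.969 + 0.274) = min(1, 1.243) = 1.000
So the left factor is α ⊕ γ = 1.000.
~β = 1 − 0.326 = 0.674
So the right-hand bound is ~β = 0.674.
The residuum of the Łukasiewicz t-norm gives the supremum: min(1, 1 − 1.000 + 0.674).
1 − 1.000 + 0.674 = 0.674, so t = min(1, 0.674) = 0.674.
Check: 1.000 ⊗ 0.674 = max(0, 0.674) = 0.674 ≤ 0.674.

0.674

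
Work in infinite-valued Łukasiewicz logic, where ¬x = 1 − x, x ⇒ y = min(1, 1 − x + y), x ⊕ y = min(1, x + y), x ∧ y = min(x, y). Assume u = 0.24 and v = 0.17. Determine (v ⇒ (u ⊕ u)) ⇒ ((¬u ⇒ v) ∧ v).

u ⊕ u = min(1, 0.24 + 0.24) = min(1, 0.48) = 0.48
v ⇒ (u ⊕ u) = min(1, 1 − 0.17 + 0.48) = min(1, 1.31) = 1.00
¬u = 1 − 0.24 = 0.76
¬u ⇒ v = min(1, 1 − 0.76 + 0.17) = min(1, 0.41) = 0.41
(¬u ⇒ v) ∧ v = min(0.41, 0.17) = 0.17
(v ⇒ (u ⊕ u)) ⇒ ((¬u ⇒ v) ∧ v) = min(1, 1 − 1.00 + 0.17) = min(1, 0.17) = 0.17

0.17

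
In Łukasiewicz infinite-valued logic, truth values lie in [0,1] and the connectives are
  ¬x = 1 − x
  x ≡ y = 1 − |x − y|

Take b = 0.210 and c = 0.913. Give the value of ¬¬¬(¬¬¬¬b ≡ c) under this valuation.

0.703

¬b = 1 − 0.210 = 0.790
¬¬b = 1 − 0.790 = 0.210
¬¬¬b = 1 − 0.210 = 0.790
¬¬¬¬b = 1 − 0.790 = 0.210
¬¬¬¬b ≡ c = 1 − |0.210 − 0.913| = 1 − 0.703 = 0.297
¬(¬¬¬¬b ≡ c) = 1 − 0.297 = 0.703
¬¬(¬¬¬¬b ≡ c) = 1 − 0.703 = 0.297
¬¬¬(¬¬¬¬b ≡ c) = 1 − 0.297 = 0.703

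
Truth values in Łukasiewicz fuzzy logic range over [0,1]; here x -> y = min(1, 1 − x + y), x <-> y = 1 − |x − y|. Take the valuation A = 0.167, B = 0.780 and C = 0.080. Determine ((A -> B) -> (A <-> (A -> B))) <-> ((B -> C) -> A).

0.300

A -> B = min(1, 1 − 0.167 + 0.780) = min(1, 1.613) = 1.000
A <-> (A -> B) = 1 − |0.167 − 1.000| = 1 − 0.833 = 0.167
(A -> B) -> (A <-> (A -> B)) = min(1, 1 − 1.000 + 0.167) = min(1, 0.167) = 0.167
B -> C = min(1, 1 − 0.780 + 0.080) = min(1, 0.300) = 0.300
(B -> C) -> A = min(1, 1 − 0.300 + 0.167) = min(1, 0.867) = 0.867
((A -> B) -> (A <-> (A -> B))) <-> ((B -> C) -> A) = 1 − |0.167 − 0.867| = 1 − 0.700 = 0.300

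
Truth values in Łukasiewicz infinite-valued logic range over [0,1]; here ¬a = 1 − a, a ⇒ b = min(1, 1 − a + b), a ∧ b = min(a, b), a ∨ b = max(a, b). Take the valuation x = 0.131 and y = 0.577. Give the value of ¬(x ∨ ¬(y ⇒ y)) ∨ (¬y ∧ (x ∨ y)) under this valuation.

0.869

y ⇒ y = min(1, 1 − 0.577 + 0.577) = min(1, 1.000) = 1.000
¬(y ⇒ y) = 1 − 1.000 = 0.000
x ∨ ¬(y ⇒ y) = max(0.131, 0.000) = 0.131
¬(x ∨ ¬(y ⇒ y)) = 1 − 0.131 = 0.869
¬y = 1 − 0.577 = 0.423
x ∨ y = max(0.131, 0.577) = 0.577
¬y ∧ (x ∨ y) = min(0.423, 0.577) = 0.423
¬(x ∨ ¬(y ⇒ y)) ∨ (¬y ∧ (x ∨ y)) = max(0.869, 0.423) = 0.869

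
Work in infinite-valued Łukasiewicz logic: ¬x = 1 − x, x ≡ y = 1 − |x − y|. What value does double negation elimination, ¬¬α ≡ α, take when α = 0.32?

1.00

¬α = 1 − 0.32 = 0.68
¬¬α = 1 − 0.68 = 0.32
¬¬α ≡ α = 1 − |0.32 − 0.32| = 1 − 0.00 = 1.00
(As expected: always 1 in Ł∞ since negation is involutive.)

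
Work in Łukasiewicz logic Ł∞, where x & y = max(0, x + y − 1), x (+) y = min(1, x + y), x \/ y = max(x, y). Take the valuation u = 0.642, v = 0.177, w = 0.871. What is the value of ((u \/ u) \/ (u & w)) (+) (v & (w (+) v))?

0.819

u \/ u = max(0.642, 0.642) = 0.642
u & w = max(0, 0.642 + 0.871 − 1) = max(0, 0.513) = 0.513
(u \/ u) \/ (u & w) = max(0.642, 0.513) = 0.642
w (+) v = min(1, 0.871 + 0.177) = min(1, 1.048) = 1.000
v & (w (+) v) = max(0, 0.177 + 1.000 − 1) = max(0, 0.177) = 0.177
((u \/ u) \/ (u & w)) (+) (v & (w (+) v)) = min(1, 0.642 + 0.177) = min(1, 0.819) = 0.819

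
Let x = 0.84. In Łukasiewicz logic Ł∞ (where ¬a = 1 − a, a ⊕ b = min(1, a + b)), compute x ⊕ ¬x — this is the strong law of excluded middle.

¬x = 1 − 0.84 = 0.16
x ⊕ ¬x = min(1, 0.84 + 0.16) = min(1, 1.00) = 1.00
(As expected: always 1 in Ł∞ since a ⊕ (1−a) = 1.)

1.00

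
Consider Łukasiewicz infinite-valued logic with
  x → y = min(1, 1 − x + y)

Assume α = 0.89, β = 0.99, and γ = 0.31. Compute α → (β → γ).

0.43

β → γ = min(1, 1 − 0.99 + 0.31) = min(1, 0.32) = 0.32
α → (β → γ) = min(1, 1 − 0.89 + 0.32) = min(1, 0.43) = 0.43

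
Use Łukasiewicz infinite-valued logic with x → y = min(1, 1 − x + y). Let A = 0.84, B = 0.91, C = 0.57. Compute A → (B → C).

B → C = min(1, 1 − 0.91 + 0.57) = min(1, 0.66) = 0.66
A → (B → C) = min(1, 1 − 0.84 + 0.66) = min(1, 0.82) = 0.82

0.82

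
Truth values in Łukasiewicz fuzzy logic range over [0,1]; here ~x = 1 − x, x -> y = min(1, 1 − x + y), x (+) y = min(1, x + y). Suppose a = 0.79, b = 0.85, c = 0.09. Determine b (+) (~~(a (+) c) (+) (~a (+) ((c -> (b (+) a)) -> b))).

a (+) c = min(1, 0.79 + 0.09) = min(1, 0.88) = 0.88
~(a (+) c) = 1 − 0.88 = 0.12
~~(a (+) c) = 1 − 0.12 = 0.88
~a = 1 − 0.79 = 0.21
b (+) a = min(1, 0.85 + 0.79) = min(1, 1.64) = 1.00
c -> (b (+) a) = min(1, 1 − 0.09 + 1.00) = min(1, 1.91) = 1.00
(c -> (b (+) a)) -> b = min(1, 1 − 1.00 + 0.85) = min(1, 0.85) = 0.85
~a (+) ((c -> (b (+) a)) -> b) = min(1, 0.21 + 0.85) = min(1, 1.06) = 1.00
~~(a (+) c) (+) (~a (+) ((c -> (b (+) a)) -> b)) = min(1, 0.88 + 1.00) = min(1, 1.88) = 1.00
b (+) (~~(a (+) c) (+) (~a (+) ((c -> (b (+) a)) -> b))) = min(1, 0.85 + 1.00) = min(1, 1.85) = 1.00

1.00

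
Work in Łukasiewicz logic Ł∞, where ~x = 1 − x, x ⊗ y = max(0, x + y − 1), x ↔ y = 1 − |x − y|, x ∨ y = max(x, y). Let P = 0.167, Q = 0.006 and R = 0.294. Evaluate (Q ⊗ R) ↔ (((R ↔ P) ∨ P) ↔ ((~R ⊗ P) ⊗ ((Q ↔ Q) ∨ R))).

0.873

Q ⊗ R = max(0, 0.006 + 0.294 − 1) = max(0, -0.700) = 0.000
R ↔ P = 1 − |0.294 − 0.167| = 1 − 0.127 = 0.873
(R ↔ P) ∨ P = max(0.873, 0.167) = 0.873
~R = 1 − 0.294 = 0.706
~R ⊗ P = max(0, 0.706 + 0.167 − 1) = max(0, -0.127) = 0.000
Q ↔ Q = 1 − |0.006 − 0.006| = 1 − 0.000 = 1.000
(Q ↔ Q) ∨ R = max(1.000, 0.294) = 1.000
(~R ⊗ P) ⊗ ((Q ↔ Q) ∨ R) = max(0, 0.000 + 1.000 − 1) = max(0, 0.000) = 0.000
((R ↔ P) ∨ P) ↔ ((~R ⊗ P) ⊗ ((Q ↔ Q) ∨ R)) = 1 − |0.873 − 0.000| = 1 − 0.873 = 0.127
(Q ⊗ R) ↔ (((R ↔ P) ∨ P) ↔ ((~R ⊗ P) ⊗ ((Q ↔ Q) ∨ R))) = 1 − |0.000 − 0.127| = 1 − 0.127 = 0.873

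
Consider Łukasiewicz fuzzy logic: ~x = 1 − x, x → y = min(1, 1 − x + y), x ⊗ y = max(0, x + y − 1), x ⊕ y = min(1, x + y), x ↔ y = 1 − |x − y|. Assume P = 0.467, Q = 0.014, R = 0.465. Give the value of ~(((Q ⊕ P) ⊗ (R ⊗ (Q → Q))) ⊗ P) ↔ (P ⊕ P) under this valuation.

Q ⊕ P = min(1, 0.014 + 0.467) = min(1, 0.481) = 0.481
Q → Q = min(1, 1 − 0.014 + 0.014) = min(1, 1.000) = 1.000
R ⊗ (Q → Q) = max(0, 0.465 + 1.000 − 1) = max(0, 0.465) = 0.465
(Q ⊕ P) ⊗ (R ⊗ (Q → Q)) = max(0, 0.481 + 0.465 − 1) = max(0, -0.054) = 0.000
((Q ⊕ P) ⊗ (R ⊗ (Q → Q))) ⊗ P = max(0, 0.000 + 0.467 − 1) = max(0, -0.533) = 0.000
~(((Q ⊕ P) ⊗ (R ⊗ (Q → Q))) ⊗ P) = 1 − 0.000 = 1.000
P ⊕ P = min(1, 0.467 + 0.467) = min(1, 0.934) = 0.934
~(((Q ⊕ P) ⊗ (R ⊗ (Q → Q))) ⊗ P) ↔ (P ⊕ P) = 1 − |1.000 − 0.934| = 1 − 0.066 = 0.934

0.934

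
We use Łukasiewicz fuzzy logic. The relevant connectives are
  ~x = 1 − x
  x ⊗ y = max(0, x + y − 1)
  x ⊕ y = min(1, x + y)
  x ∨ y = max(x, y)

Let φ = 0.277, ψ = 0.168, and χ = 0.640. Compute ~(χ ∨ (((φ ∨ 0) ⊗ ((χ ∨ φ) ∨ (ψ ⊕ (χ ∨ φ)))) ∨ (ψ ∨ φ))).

0.360

φ ∨ 0 = max(0.277, 0.000) = 0.277
χ ∨ φ = max(0.640, 0.277) = 0.640
ψ ⊕ (χ ∨ φ) = min(1, 0.168 + 0.640) = min(1, 0.808) = 0.808
(χ ∨ φ) ∨ (ψ ⊕ (χ ∨ φ)) = max(0.640, 0.808) = 0.808
(φ ∨ 0) ⊗ ((χ ∨ φ) ∨ (ψ ⊕ (χ ∨ φ))) = max(0, 0.277 + 0.808 − 1) = max(0, 0.085) = 0.085
ψ ∨ φ = max(0.168, 0.277) = 0.277
((φ ∨ 0) ⊗ ((χ ∨ φ) ∨ (ψ ⊕ (χ ∨ φ)))) ∨ (ψ ∨ φ) = max(0.085, 0.277) = 0.277
χ ∨ (((φ ∨ 0) ⊗ ((χ ∨ φ) ∨ (ψ ⊕ (χ ∨ φ)))) ∨ (ψ ∨ φ)) = max(0.640, 0.277) = 0.640
~(χ ∨ (((φ ∨ 0) ⊗ ((χ ∨ φ) ∨ (ψ ⊕ (χ ∨ φ)))) ∨ (ψ ∨ φ))) = 1 − 0.640 = 0.360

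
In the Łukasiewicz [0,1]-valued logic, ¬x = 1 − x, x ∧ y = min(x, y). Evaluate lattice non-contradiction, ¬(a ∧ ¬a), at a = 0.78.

¬a = 1 − 0.78 = 0.22
a ∧ ¬a = min(0.78, 0.22) = 0.22
¬(a ∧ ¬a) = 1 − 0.22 = 0.78
(The value 0.78 < 1 shows this instance is not satisfied; not a Ł∞-tautology — its value is 1 − min(a, 1−a).)

0.78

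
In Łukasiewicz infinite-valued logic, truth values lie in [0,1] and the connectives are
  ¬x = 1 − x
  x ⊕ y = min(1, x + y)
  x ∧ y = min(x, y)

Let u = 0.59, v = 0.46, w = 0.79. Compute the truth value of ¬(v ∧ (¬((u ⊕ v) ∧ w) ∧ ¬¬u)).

0.79

u ⊕ v = min(1, 0.59 + 0.46) = min(1, 1.05) = 1.00
(u ⊕ v) ∧ w = min(1.00, 0.79) = 0.79
¬((u ⊕ v) ∧ w) = 1 − 0.79 = 0.21
¬u = 1 − 0.59 = 0.41
¬¬u = 1 − 0.41 = 0.59
¬((u ⊕ v) ∧ w) ∧ ¬¬u = min(0.21, 0.59) = 0.21
v ∧ (¬((u ⊕ v) ∧ w) ∧ ¬¬u) = min(0.46, 0.21) = 0.21
¬(v ∧ (¬((u ⊕ v) ∧ w) ∧ ¬¬u)) = 1 − 0.21 = 0.79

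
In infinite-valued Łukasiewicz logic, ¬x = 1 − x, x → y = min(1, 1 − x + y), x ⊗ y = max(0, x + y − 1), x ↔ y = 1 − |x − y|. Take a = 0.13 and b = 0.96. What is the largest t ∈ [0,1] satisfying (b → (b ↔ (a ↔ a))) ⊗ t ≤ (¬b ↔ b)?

0.08

a ↔ a = 1 − |0.13 − 0.13| = 1 − 0.00 = 1.00
b ↔ (a ↔ a) = 1 − |0.96 − 1.00| = 1 − 0.04 = 0.96
b → (b ↔ (a ↔ a)) = min(1, 1 − 0.96 + 0.96) = min(1, 1.00) = 1.00
So the left factor is b → (b ↔ (a ↔ a)) = 1.00.
¬b = 1 − 0.96 = 0.04
¬b ↔ b = 1 − |0.04 − 0.96| = 1 − 0.92 = 0.08
So the right-hand bound is ¬b ↔ b = 0.08.
The residuum of the Łukasiewicz t-norm gives the supremum: min(1, 1 − 1.00 + 0.08).
1 − 1.00 + 0.08 = 0.08, so t = min(1, 0.08) = 0.08.
Check: 1.00 ⊗ 0.08 = max(0, 0.08) = 0.08 ≤ 0.08.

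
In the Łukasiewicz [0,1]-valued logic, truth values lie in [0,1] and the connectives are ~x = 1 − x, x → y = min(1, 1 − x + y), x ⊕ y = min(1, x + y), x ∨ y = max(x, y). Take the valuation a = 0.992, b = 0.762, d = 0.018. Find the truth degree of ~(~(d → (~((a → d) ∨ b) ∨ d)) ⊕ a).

a → d = min(1, 1 − 0.992 + 0.018) = min(1, 0.026) = 0.026
(a → d) ∨ b = max(0.026, 0.762) = 0.762
~((a → d) ∨ b) = 1 − 0.762 = 0.238
~((a → d) ∨ b) ∨ d = max(0.238, 0.018) = 0.238
d → (~((a → d) ∨ b) ∨ d) = min(1, 1 − 0.018 + 0.238) = min(1, 1.220) = 1.000
~(d → (~((a → d) ∨ b) ∨ d)) = 1 − 1.000 = 0.000
~(d → (~((a → d) ∨ b) ∨ d)) ⊕ a = min(1, 0.000 + 0.992) = min(1, 0.992) = 0.992
~(~(d → (~((a → d) ∨ b) ∨ d)) ⊕ a) = 1 − 0.992 = 0.008

0.008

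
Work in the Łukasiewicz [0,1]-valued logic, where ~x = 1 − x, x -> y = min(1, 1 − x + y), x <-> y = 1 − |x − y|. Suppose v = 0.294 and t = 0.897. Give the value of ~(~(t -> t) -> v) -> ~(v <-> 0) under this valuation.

t -> t = min(1, 1 − 0.897 + 0.897) = min(1, 1.000) = 1.000
~(t -> t) = 1 − 1.000 = 0.000
~(t -> t) -> v = min(1, 1 − 0.000 + 0.294) = min(1, 1.294) = 1.000
~(~(t -> t) -> v) = 1 − 1.000 = 0.000
v <-> 0 = 1 − |0.294 − 0.000| = 1 − 0.294 = 0.706
~(v <-> 0) = 1 − 0.706 = 0.294
~(~(t -> t) -> v) -> ~(v <-> 0) = min(1, 1 − 0.000 + 0.294) = min(1, 1.294) = 1.000

1.000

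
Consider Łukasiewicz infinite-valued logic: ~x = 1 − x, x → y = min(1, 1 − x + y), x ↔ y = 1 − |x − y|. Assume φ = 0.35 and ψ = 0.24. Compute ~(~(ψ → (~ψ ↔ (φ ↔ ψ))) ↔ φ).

~ψ = 1 − 0.24 = 0.76
φ ↔ ψ = 1 − |0.35 − 0.24| = 1 − 0.11 = 0.89
~ψ ↔ (φ ↔ ψ) = 1 − |0.76 − 0.89| = 1 − 0.13 = 0.87
ψ → (~ψ ↔ (φ ↔ ψ)) = min(1, 1 − 0.24 + 0.87) = min(1, 1.63) = 1.00
~(ψ → (~ψ ↔ (φ ↔ ψ))) = 1 − 1.00 = 0.00
~(ψ → (~ψ ↔ (φ ↔ ψ))) ↔ φ = 1 − |0.00 − 0.35| = 1 − 0.35 = 0.65
~(~(ψ → (~ψ ↔ (φ ↔ ψ))) ↔ φ) = 1 − 0.65 = 0.35

0.35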